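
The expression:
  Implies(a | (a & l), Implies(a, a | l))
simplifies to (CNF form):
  True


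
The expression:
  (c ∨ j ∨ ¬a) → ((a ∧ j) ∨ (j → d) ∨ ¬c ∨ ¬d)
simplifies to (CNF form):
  True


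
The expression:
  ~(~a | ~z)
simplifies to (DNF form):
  a & z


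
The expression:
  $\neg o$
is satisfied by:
  {o: False}


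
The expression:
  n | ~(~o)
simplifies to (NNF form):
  n | o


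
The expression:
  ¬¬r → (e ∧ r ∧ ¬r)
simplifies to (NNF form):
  ¬r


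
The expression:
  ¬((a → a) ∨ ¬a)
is never true.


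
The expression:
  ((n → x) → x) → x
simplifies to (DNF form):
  x ∨ ¬n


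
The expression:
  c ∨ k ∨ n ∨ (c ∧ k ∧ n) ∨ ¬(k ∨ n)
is always true.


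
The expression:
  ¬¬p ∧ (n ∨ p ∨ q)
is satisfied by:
  {p: True}


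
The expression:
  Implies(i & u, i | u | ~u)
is always true.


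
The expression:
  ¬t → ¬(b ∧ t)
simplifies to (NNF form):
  True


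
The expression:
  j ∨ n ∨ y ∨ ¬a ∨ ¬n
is always true.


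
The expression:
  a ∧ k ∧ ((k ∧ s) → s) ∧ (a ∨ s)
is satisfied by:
  {a: True, k: True}


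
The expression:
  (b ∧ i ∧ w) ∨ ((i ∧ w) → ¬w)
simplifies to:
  b ∨ ¬i ∨ ¬w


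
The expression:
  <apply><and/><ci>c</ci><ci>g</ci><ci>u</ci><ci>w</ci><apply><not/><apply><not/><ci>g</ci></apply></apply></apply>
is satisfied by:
  {c: True, u: True, w: True, g: True}


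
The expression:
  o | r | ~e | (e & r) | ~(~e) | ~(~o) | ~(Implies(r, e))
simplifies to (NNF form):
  True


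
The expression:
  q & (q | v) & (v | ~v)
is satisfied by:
  {q: True}


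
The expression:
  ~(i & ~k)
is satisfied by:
  {k: True, i: False}
  {i: False, k: False}
  {i: True, k: True}


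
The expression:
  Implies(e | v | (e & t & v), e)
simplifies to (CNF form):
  e | ~v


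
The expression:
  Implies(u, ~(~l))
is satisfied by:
  {l: True, u: False}
  {u: False, l: False}
  {u: True, l: True}


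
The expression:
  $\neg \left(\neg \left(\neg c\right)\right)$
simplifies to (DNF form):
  $\neg c$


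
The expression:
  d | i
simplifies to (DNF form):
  d | i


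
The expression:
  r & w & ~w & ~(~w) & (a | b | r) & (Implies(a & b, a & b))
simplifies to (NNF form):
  False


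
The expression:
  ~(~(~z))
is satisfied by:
  {z: False}


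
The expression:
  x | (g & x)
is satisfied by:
  {x: True}


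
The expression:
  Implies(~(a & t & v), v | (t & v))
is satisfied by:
  {v: True}


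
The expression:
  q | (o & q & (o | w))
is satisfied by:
  {q: True}


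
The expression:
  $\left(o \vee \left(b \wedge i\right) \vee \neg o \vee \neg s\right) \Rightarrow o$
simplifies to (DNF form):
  $o$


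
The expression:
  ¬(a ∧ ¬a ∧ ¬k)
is always true.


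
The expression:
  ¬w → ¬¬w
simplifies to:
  w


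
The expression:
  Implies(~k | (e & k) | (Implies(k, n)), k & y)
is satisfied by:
  {y: True, k: True, e: False, n: False}
  {y: True, n: True, k: True, e: False}
  {y: True, e: True, k: True, n: False}
  {y: True, n: True, e: True, k: True}
  {k: True, n: False, e: False, y: False}


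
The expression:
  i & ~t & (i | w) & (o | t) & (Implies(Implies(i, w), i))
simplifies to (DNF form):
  i & o & ~t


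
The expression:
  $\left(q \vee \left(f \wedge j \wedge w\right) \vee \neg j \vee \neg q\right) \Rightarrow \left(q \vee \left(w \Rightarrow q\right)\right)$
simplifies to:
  $q \vee \neg w$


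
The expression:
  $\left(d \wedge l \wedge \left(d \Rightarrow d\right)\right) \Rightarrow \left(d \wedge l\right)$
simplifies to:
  $\text{True}$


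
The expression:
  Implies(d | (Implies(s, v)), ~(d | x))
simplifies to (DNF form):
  (~d & ~x) | (s & ~d & ~v) | (s & ~d & ~x) | (~d & ~v & ~x)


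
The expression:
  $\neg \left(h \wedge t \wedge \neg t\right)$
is always true.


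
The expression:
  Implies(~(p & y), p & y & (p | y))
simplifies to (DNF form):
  p & y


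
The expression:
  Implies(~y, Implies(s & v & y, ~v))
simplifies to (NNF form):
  True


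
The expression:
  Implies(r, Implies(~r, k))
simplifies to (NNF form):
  True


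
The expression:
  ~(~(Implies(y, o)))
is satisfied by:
  {o: True, y: False}
  {y: False, o: False}
  {y: True, o: True}


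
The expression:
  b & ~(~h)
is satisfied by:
  {h: True, b: True}


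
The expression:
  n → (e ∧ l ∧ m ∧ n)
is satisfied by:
  {e: True, m: True, l: True, n: False}
  {e: True, m: True, l: False, n: False}
  {e: True, l: True, m: False, n: False}
  {e: True, l: False, m: False, n: False}
  {m: True, l: True, e: False, n: False}
  {m: True, l: False, e: False, n: False}
  {l: True, e: False, m: False, n: False}
  {l: False, e: False, m: False, n: False}
  {n: True, e: True, m: True, l: True}


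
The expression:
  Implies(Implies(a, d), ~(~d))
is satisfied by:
  {a: True, d: True}
  {a: True, d: False}
  {d: True, a: False}


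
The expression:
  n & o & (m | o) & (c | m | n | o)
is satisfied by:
  {o: True, n: True}


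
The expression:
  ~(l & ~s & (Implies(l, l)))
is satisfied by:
  {s: True, l: False}
  {l: False, s: False}
  {l: True, s: True}


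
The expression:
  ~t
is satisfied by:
  {t: False}


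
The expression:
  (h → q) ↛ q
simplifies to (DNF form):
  ¬h ∧ ¬q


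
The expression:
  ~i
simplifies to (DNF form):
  ~i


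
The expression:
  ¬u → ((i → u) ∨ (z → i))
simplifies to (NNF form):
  True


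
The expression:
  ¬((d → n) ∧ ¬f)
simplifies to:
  f ∨ (d ∧ ¬n)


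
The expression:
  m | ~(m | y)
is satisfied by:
  {m: True, y: False}
  {y: False, m: False}
  {y: True, m: True}


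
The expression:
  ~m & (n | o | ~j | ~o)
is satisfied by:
  {m: False}


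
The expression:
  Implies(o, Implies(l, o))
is always true.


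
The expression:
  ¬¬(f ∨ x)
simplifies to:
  f ∨ x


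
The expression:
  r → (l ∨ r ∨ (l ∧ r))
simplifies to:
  True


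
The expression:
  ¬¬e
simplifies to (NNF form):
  e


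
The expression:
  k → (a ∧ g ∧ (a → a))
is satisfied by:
  {g: True, a: True, k: False}
  {g: True, a: False, k: False}
  {a: True, g: False, k: False}
  {g: False, a: False, k: False}
  {g: True, k: True, a: True}


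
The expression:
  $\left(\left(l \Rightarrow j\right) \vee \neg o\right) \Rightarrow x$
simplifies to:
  $x \vee \left(l \wedge o \wedge \neg j\right)$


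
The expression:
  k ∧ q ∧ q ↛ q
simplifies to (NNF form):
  False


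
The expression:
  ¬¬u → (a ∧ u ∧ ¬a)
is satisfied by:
  {u: False}


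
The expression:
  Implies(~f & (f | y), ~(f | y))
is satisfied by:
  {f: True, y: False}
  {y: False, f: False}
  {y: True, f: True}


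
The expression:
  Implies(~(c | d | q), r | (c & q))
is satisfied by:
  {r: True, d: True, q: True, c: True}
  {r: True, d: True, q: True, c: False}
  {r: True, d: True, c: True, q: False}
  {r: True, d: True, c: False, q: False}
  {r: True, q: True, c: True, d: False}
  {r: True, q: True, c: False, d: False}
  {r: True, q: False, c: True, d: False}
  {r: True, q: False, c: False, d: False}
  {d: True, q: True, c: True, r: False}
  {d: True, q: True, c: False, r: False}
  {d: True, c: True, q: False, r: False}
  {d: True, c: False, q: False, r: False}
  {q: True, c: True, d: False, r: False}
  {q: True, d: False, c: False, r: False}
  {c: True, d: False, q: False, r: False}


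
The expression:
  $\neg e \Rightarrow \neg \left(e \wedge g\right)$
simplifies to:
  $\text{True}$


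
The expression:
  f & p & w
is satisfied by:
  {p: True, w: True, f: True}


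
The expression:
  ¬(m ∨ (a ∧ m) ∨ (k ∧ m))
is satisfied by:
  {m: False}


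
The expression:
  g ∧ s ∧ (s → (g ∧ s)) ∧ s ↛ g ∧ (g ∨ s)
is never true.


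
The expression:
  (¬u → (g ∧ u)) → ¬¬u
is always true.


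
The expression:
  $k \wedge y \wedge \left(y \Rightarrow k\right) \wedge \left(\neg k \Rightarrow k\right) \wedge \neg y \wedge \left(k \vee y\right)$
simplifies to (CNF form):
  $\text{False}$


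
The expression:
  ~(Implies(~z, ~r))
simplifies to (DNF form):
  r & ~z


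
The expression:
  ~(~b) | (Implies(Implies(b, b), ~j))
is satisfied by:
  {b: True, j: False}
  {j: False, b: False}
  {j: True, b: True}


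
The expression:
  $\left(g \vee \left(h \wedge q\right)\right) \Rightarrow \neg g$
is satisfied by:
  {g: False}


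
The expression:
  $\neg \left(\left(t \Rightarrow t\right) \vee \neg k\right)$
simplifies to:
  $\text{False}$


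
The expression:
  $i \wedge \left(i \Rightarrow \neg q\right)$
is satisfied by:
  {i: True, q: False}


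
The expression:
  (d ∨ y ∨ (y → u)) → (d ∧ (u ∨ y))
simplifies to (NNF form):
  d ∧ (u ∨ y)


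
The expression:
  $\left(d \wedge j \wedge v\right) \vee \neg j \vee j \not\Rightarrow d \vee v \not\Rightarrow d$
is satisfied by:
  {v: True, d: False, j: False}
  {v: False, d: False, j: False}
  {j: True, v: True, d: False}
  {j: True, v: False, d: False}
  {d: True, v: True, j: False}
  {d: True, v: False, j: False}
  {d: True, j: True, v: True}


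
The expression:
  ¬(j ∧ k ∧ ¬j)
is always true.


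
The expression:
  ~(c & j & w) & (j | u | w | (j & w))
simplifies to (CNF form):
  (j | u | w) & (j | w | ~j) & (u | w | ~w) & (j | ~c | ~j) & (w | ~j | ~w) & (j | u | w | ~c) & (j | u | w | ~j) & (~c | ~j | ~w) & (j | u | ~c | ~j) & (j | w | ~c | ~j) & (u | w | ~c | ~w) & (u | w | ~j | ~w) & (u | ~c | ~j | ~w) & (w | ~c | ~j | ~w)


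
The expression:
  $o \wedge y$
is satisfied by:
  {o: True, y: True}


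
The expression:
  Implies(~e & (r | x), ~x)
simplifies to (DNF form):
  e | ~x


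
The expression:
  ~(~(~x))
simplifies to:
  ~x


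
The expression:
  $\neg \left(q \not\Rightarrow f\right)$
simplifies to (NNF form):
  $f \vee \neg q$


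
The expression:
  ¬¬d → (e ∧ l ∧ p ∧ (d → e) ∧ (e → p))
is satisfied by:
  {p: True, e: True, l: True, d: False}
  {p: True, e: True, l: False, d: False}
  {p: True, l: True, e: False, d: False}
  {p: True, l: False, e: False, d: False}
  {e: True, l: True, p: False, d: False}
  {e: True, l: False, p: False, d: False}
  {l: True, p: False, e: False, d: False}
  {l: False, p: False, e: False, d: False}
  {d: True, p: True, e: True, l: True}


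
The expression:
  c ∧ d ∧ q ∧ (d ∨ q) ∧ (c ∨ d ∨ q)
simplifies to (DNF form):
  c ∧ d ∧ q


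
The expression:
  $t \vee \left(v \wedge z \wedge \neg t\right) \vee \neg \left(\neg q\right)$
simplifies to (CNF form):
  $\left(q \vee t \vee v\right) \wedge \left(q \vee t \vee z\right)$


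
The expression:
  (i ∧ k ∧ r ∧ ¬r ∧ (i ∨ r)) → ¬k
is always true.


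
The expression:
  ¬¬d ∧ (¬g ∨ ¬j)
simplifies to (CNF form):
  d ∧ (¬g ∨ ¬j)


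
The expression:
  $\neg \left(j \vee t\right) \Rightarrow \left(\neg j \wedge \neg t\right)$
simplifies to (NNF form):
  $\text{True}$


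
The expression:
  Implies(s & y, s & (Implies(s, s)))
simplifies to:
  True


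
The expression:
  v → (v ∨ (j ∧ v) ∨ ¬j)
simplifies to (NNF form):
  True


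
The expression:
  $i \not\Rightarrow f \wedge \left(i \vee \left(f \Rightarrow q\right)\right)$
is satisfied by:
  {i: True, f: False}


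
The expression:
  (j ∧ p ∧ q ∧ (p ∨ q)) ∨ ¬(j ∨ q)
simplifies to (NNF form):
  (j ∨ ¬q) ∧ (p ∨ ¬q) ∧ (q ∨ ¬j)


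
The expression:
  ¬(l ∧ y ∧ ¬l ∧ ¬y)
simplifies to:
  True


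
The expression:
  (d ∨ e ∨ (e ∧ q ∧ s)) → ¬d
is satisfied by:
  {d: False}


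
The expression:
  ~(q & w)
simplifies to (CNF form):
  ~q | ~w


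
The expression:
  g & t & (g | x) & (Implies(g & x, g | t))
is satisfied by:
  {t: True, g: True}


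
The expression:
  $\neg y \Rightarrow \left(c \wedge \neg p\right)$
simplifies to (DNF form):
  $y \vee \left(c \wedge \neg p\right)$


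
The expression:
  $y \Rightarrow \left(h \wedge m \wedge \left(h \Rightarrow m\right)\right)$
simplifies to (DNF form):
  $\left(h \wedge m\right) \vee \neg y$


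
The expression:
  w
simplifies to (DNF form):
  w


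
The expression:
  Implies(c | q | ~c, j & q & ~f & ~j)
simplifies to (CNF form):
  False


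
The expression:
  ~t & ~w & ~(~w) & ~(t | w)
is never true.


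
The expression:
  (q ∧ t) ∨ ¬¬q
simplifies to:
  q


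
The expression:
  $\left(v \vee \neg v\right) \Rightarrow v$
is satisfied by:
  {v: True}


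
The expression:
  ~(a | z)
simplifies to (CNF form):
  ~a & ~z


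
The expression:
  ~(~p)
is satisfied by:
  {p: True}


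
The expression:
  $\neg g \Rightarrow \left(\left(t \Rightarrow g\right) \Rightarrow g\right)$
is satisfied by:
  {t: True, g: True}
  {t: True, g: False}
  {g: True, t: False}


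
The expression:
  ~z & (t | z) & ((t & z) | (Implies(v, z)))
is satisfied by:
  {t: True, v: False, z: False}


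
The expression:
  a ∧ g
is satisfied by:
  {a: True, g: True}


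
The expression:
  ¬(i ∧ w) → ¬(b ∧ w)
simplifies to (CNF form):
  i ∨ ¬b ∨ ¬w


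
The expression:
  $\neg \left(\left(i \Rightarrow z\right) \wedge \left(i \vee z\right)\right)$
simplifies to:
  $\neg z$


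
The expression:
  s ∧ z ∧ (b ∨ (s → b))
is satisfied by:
  {z: True, b: True, s: True}


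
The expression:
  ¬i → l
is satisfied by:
  {i: True, l: True}
  {i: True, l: False}
  {l: True, i: False}


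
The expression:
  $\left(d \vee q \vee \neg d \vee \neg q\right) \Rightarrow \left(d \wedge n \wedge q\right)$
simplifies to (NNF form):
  $d \wedge n \wedge q$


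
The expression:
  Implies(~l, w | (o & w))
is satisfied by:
  {l: True, w: True}
  {l: True, w: False}
  {w: True, l: False}


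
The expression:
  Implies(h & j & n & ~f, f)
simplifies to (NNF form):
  f | ~h | ~j | ~n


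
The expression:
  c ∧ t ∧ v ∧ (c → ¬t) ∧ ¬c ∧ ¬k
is never true.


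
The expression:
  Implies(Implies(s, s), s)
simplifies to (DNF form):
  s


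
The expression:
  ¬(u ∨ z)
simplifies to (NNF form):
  ¬u ∧ ¬z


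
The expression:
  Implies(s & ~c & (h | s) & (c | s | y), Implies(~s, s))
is always true.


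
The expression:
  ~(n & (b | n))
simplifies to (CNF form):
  ~n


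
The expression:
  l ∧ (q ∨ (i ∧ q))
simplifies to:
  l ∧ q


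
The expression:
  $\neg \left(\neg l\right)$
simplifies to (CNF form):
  $l$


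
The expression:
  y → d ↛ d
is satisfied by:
  {y: False}


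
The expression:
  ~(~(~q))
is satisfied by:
  {q: False}


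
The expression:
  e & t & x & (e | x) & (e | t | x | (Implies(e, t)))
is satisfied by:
  {t: True, e: True, x: True}


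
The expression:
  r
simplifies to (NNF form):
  r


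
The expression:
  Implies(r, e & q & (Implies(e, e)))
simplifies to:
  ~r | (e & q)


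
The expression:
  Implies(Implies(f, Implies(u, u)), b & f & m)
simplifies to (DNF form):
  b & f & m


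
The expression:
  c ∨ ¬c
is always true.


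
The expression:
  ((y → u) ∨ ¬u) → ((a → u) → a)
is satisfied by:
  {a: True}


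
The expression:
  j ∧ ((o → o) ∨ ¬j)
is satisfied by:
  {j: True}


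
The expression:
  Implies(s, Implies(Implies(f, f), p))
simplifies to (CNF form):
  p | ~s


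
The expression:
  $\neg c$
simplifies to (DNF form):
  $\neg c$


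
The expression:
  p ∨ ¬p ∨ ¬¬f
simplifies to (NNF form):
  True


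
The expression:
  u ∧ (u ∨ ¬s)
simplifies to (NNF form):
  u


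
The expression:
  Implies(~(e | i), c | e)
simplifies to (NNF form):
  c | e | i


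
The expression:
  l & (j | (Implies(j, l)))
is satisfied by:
  {l: True}


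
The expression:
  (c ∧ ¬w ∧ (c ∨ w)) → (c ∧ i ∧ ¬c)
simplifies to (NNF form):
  w ∨ ¬c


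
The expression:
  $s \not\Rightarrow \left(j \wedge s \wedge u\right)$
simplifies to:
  $s \wedge \left(\neg j \vee \neg u\right)$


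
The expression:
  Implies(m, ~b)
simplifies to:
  ~b | ~m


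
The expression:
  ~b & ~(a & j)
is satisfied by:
  {a: False, b: False, j: False}
  {j: True, a: False, b: False}
  {a: True, j: False, b: False}


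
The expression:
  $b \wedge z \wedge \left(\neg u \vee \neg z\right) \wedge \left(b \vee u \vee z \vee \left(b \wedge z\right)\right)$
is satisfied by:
  {z: True, b: True, u: False}


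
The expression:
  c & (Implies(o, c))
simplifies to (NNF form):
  c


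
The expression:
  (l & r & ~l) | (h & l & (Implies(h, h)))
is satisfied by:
  {h: True, l: True}


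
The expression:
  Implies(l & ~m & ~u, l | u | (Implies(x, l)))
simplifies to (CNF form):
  True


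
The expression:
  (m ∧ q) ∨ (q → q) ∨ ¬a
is always true.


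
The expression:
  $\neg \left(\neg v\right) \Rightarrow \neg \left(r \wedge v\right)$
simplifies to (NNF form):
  $\neg r \vee \neg v$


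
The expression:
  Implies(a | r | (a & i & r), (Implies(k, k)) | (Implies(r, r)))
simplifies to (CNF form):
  True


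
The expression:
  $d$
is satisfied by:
  {d: True}


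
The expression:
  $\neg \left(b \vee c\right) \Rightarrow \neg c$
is always true.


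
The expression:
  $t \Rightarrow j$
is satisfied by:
  {j: True, t: False}
  {t: False, j: False}
  {t: True, j: True}


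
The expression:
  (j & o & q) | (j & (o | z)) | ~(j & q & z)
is always true.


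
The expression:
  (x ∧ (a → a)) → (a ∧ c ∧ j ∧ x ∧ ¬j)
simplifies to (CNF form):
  ¬x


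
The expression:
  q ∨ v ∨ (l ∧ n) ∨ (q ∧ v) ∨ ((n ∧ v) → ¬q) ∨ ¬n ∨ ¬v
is always true.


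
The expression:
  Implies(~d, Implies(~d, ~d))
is always true.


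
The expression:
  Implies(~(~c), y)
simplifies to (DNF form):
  y | ~c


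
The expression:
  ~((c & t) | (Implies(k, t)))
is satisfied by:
  {k: True, t: False}


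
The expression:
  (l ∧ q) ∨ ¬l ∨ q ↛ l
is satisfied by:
  {q: True, l: False}
  {l: False, q: False}
  {l: True, q: True}


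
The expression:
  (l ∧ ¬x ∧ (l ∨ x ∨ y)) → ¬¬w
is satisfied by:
  {x: True, w: True, l: False}
  {x: True, l: False, w: False}
  {w: True, l: False, x: False}
  {w: False, l: False, x: False}
  {x: True, w: True, l: True}
  {x: True, l: True, w: False}
  {w: True, l: True, x: False}


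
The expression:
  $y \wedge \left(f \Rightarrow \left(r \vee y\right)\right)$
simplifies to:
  $y$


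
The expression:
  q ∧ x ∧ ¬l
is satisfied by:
  {x: True, q: True, l: False}


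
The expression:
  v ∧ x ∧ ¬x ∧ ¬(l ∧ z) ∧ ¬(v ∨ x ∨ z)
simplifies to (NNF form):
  False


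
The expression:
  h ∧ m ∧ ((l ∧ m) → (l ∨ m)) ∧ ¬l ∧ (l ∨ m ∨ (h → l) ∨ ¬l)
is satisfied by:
  {h: True, m: True, l: False}


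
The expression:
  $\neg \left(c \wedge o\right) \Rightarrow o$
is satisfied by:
  {o: True}


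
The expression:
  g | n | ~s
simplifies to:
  g | n | ~s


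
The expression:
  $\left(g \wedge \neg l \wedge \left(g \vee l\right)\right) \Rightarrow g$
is always true.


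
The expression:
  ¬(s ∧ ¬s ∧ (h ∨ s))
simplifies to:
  True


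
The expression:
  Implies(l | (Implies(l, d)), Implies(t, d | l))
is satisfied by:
  {l: True, d: True, t: False}
  {l: True, t: False, d: False}
  {d: True, t: False, l: False}
  {d: False, t: False, l: False}
  {l: True, d: True, t: True}
  {l: True, t: True, d: False}
  {d: True, t: True, l: False}


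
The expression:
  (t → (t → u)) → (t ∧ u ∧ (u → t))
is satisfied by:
  {t: True}


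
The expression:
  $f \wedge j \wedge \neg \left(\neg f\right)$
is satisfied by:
  {j: True, f: True}


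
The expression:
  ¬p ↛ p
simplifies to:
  True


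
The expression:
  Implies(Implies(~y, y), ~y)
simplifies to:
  ~y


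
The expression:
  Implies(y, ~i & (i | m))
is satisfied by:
  {m: True, i: False, y: False}
  {i: False, y: False, m: False}
  {m: True, i: True, y: False}
  {i: True, m: False, y: False}
  {y: True, m: True, i: False}


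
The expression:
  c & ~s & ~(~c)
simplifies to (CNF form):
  c & ~s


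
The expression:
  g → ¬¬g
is always true.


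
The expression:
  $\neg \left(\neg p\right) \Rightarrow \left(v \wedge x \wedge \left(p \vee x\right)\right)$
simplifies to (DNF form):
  $\left(v \wedge x\right) \vee \neg p$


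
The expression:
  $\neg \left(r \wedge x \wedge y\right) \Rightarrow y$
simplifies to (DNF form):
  $y$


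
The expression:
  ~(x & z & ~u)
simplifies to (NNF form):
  u | ~x | ~z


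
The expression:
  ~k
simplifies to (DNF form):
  ~k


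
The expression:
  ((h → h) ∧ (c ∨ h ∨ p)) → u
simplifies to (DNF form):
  u ∨ (¬c ∧ ¬h ∧ ¬p)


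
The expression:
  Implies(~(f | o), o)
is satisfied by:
  {o: True, f: True}
  {o: True, f: False}
  {f: True, o: False}


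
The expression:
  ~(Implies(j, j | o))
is never true.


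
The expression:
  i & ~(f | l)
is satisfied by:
  {i: True, l: False, f: False}


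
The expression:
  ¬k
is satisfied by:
  {k: False}


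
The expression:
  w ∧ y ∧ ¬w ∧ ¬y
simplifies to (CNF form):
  False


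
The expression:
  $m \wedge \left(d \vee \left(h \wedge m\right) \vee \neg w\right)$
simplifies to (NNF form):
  $m \wedge \left(d \vee h \vee \neg w\right)$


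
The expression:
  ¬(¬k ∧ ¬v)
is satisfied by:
  {k: True, v: True}
  {k: True, v: False}
  {v: True, k: False}


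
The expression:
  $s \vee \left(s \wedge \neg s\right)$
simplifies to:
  $s$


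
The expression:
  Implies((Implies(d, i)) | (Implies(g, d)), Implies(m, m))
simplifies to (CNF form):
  True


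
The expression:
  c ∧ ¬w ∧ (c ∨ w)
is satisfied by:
  {c: True, w: False}


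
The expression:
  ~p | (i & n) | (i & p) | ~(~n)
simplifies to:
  i | n | ~p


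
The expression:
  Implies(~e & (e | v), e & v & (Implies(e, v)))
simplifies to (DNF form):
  e | ~v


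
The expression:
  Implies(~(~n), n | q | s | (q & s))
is always true.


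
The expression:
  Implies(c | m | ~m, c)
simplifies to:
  c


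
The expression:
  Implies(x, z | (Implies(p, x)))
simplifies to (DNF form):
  True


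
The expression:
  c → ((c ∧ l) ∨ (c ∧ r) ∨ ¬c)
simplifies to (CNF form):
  l ∨ r ∨ ¬c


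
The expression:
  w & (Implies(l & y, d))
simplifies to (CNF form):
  w & (d | ~l | ~y)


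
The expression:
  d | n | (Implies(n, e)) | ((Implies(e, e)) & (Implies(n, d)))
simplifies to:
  True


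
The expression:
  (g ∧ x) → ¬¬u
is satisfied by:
  {u: True, g: False, x: False}
  {g: False, x: False, u: False}
  {x: True, u: True, g: False}
  {x: True, g: False, u: False}
  {u: True, g: True, x: False}
  {g: True, u: False, x: False}
  {x: True, g: True, u: True}


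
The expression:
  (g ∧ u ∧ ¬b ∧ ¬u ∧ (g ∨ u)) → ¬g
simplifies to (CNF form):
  True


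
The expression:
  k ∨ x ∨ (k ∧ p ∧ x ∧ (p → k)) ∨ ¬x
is always true.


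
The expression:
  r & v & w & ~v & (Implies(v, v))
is never true.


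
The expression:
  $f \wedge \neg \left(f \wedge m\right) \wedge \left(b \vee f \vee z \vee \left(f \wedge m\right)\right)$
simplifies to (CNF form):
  $f \wedge \neg m$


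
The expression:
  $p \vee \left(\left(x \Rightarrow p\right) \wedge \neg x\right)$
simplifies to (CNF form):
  $p \vee \neg x$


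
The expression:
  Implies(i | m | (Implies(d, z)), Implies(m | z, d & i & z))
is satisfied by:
  {d: True, i: True, m: False, z: False}
  {d: True, i: False, m: False, z: False}
  {i: True, d: False, m: False, z: False}
  {d: False, i: False, m: False, z: False}
  {d: True, z: True, i: True, m: False}
  {d: True, z: True, m: True, i: True}


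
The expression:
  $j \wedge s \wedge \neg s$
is never true.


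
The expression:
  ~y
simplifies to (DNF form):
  ~y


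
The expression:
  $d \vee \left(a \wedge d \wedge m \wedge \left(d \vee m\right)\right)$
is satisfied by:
  {d: True}


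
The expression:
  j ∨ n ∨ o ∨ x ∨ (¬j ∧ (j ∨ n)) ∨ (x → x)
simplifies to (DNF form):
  True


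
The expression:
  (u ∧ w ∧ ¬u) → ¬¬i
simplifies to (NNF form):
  True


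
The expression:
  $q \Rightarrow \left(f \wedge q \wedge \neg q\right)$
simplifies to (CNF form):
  $\neg q$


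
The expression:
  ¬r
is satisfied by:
  {r: False}


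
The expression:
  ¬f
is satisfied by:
  {f: False}


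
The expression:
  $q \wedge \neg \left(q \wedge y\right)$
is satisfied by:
  {q: True, y: False}


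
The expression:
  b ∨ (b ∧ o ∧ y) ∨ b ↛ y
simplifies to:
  b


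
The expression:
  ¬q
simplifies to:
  ¬q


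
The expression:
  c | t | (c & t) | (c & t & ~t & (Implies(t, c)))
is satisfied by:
  {t: True, c: True}
  {t: True, c: False}
  {c: True, t: False}


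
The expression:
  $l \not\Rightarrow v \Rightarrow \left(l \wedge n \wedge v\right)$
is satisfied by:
  {v: True, l: False}
  {l: False, v: False}
  {l: True, v: True}


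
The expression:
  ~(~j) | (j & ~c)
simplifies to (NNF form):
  j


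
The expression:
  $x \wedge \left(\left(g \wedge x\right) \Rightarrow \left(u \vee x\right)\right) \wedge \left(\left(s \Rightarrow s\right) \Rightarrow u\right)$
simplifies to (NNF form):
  $u \wedge x$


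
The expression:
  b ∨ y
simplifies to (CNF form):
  b ∨ y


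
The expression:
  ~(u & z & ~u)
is always true.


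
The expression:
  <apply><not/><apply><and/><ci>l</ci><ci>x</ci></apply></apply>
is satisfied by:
  {l: False, x: False}
  {x: True, l: False}
  {l: True, x: False}


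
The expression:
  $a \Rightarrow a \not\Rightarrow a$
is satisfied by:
  {a: False}


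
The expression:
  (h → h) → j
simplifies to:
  j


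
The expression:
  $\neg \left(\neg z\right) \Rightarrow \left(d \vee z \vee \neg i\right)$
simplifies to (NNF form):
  $\text{True}$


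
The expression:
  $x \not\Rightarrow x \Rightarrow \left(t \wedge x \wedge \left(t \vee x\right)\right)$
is always true.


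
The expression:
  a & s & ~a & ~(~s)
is never true.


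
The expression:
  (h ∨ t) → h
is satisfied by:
  {h: True, t: False}
  {t: False, h: False}
  {t: True, h: True}


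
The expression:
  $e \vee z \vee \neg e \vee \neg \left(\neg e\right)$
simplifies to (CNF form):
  $\text{True}$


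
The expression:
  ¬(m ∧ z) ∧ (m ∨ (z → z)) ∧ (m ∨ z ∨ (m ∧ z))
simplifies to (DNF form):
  (m ∧ ¬z) ∨ (z ∧ ¬m)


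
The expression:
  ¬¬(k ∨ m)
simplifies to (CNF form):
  k ∨ m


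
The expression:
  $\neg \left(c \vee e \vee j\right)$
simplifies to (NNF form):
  $\neg c \wedge \neg e \wedge \neg j$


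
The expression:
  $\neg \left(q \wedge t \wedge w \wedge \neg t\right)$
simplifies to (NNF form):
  $\text{True}$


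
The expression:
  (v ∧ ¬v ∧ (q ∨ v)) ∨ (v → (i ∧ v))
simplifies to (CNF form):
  i ∨ ¬v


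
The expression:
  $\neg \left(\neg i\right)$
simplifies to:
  $i$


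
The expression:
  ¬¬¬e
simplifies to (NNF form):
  ¬e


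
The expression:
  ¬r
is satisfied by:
  {r: False}


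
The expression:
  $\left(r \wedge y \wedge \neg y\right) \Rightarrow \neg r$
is always true.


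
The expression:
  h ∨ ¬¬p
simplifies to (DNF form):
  h ∨ p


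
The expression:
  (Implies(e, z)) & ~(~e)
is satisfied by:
  {z: True, e: True}


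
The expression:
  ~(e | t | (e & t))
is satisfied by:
  {e: False, t: False}


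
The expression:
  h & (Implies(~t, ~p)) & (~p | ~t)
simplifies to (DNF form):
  h & ~p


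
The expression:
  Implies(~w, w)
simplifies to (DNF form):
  w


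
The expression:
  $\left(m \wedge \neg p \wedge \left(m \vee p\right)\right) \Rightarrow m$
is always true.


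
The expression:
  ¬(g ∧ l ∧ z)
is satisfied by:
  {l: False, z: False, g: False}
  {g: True, l: False, z: False}
  {z: True, l: False, g: False}
  {g: True, z: True, l: False}
  {l: True, g: False, z: False}
  {g: True, l: True, z: False}
  {z: True, l: True, g: False}


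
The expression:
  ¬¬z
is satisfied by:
  {z: True}


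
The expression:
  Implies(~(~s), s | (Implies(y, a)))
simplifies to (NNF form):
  True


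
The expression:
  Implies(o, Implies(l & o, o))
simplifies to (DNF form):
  True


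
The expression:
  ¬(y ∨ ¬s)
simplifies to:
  s ∧ ¬y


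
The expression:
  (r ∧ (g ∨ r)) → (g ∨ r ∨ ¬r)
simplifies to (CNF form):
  True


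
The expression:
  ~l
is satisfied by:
  {l: False}


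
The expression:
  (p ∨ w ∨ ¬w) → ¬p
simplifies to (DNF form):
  ¬p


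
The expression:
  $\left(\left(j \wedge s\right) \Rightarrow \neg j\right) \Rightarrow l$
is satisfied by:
  {l: True, s: True, j: True}
  {l: True, s: True, j: False}
  {l: True, j: True, s: False}
  {l: True, j: False, s: False}
  {s: True, j: True, l: False}


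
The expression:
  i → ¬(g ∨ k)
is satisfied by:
  {g: False, i: False, k: False}
  {k: True, g: False, i: False}
  {g: True, k: False, i: False}
  {k: True, g: True, i: False}
  {i: True, k: False, g: False}


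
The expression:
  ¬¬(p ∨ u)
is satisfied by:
  {u: True, p: True}
  {u: True, p: False}
  {p: True, u: False}


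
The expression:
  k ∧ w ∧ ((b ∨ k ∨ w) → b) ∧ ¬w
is never true.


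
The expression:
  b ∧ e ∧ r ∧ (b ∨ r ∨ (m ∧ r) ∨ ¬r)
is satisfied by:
  {r: True, e: True, b: True}


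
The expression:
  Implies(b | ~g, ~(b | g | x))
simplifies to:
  ~b & (g | ~x)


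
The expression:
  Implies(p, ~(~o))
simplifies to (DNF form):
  o | ~p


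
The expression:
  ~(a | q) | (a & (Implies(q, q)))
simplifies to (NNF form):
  a | ~q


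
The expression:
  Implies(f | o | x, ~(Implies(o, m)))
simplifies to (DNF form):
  (o & ~m) | (o & ~o) | (o & ~f & ~m) | (o & ~f & ~o) | (o & ~m & ~x) | (o & ~o & ~x) | (~f & ~m & ~x) | (~f & ~o & ~x)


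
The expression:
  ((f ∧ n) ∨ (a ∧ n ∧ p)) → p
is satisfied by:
  {p: True, n: False, f: False}
  {p: False, n: False, f: False}
  {f: True, p: True, n: False}
  {f: True, p: False, n: False}
  {n: True, p: True, f: False}
  {n: True, p: False, f: False}
  {n: True, f: True, p: True}


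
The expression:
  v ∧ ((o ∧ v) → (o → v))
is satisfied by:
  {v: True}


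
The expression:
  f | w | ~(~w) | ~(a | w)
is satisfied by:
  {w: True, f: True, a: False}
  {w: True, f: False, a: False}
  {f: True, w: False, a: False}
  {w: False, f: False, a: False}
  {a: True, w: True, f: True}
  {a: True, w: True, f: False}
  {a: True, f: True, w: False}


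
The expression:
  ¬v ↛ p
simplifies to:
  ¬p ∧ ¬v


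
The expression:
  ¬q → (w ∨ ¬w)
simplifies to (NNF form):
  True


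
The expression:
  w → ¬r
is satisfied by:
  {w: False, r: False}
  {r: True, w: False}
  {w: True, r: False}


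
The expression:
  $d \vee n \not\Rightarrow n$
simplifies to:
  $d$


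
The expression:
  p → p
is always true.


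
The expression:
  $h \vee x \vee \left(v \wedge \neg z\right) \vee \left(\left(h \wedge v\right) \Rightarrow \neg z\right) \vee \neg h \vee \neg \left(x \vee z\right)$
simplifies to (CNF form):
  $\text{True}$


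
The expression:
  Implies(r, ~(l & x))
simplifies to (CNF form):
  ~l | ~r | ~x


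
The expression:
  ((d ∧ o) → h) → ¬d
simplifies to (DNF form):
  (o ∧ ¬h) ∨ ¬d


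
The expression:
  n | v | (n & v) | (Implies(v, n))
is always true.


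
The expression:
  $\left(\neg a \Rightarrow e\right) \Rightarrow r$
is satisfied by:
  {r: True, a: False, e: False}
  {r: True, e: True, a: False}
  {r: True, a: True, e: False}
  {r: True, e: True, a: True}
  {e: False, a: False, r: False}


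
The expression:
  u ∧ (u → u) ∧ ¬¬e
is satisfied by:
  {e: True, u: True}


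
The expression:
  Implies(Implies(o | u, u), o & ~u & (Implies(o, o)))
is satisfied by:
  {o: True, u: False}


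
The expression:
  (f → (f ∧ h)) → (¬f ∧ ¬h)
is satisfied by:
  {h: False}


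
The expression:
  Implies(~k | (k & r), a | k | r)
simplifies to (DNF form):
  a | k | r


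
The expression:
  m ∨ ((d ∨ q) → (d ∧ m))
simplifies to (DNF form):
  m ∨ (¬d ∧ ¬q)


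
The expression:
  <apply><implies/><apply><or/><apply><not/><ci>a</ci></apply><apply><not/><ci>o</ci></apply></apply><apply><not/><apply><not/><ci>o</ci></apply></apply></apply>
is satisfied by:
  {o: True}


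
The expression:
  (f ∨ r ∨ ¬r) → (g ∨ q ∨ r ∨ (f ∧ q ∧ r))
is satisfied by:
  {r: True, q: True, g: True}
  {r: True, q: True, g: False}
  {r: True, g: True, q: False}
  {r: True, g: False, q: False}
  {q: True, g: True, r: False}
  {q: True, g: False, r: False}
  {g: True, q: False, r: False}


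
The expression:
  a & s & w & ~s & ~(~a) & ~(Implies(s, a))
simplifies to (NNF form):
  False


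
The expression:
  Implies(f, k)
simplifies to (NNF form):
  k | ~f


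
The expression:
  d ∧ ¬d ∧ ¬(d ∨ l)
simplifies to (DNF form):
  False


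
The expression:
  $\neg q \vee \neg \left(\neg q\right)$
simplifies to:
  $\text{True}$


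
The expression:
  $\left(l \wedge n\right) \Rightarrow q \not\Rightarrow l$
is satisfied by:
  {l: False, n: False}
  {n: True, l: False}
  {l: True, n: False}


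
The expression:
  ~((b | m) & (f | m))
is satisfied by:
  {b: False, m: False, f: False}
  {f: True, b: False, m: False}
  {b: True, f: False, m: False}


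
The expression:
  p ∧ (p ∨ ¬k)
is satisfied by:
  {p: True}


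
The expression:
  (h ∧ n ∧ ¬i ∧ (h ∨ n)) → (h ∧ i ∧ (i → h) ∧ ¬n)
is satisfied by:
  {i: True, h: False, n: False}
  {h: False, n: False, i: False}
  {i: True, n: True, h: False}
  {n: True, h: False, i: False}
  {i: True, h: True, n: False}
  {h: True, i: False, n: False}
  {i: True, n: True, h: True}


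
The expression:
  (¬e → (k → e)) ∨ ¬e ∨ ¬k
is always true.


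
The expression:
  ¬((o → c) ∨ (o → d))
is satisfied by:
  {o: True, d: False, c: False}


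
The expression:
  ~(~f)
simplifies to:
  f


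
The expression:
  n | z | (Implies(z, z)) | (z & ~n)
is always true.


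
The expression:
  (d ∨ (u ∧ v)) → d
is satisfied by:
  {d: True, u: False, v: False}
  {u: False, v: False, d: False}
  {d: True, v: True, u: False}
  {v: True, u: False, d: False}
  {d: True, u: True, v: False}
  {u: True, d: False, v: False}
  {d: True, v: True, u: True}


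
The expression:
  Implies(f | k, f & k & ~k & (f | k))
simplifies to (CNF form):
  ~f & ~k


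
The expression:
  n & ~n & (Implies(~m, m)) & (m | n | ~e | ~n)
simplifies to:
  False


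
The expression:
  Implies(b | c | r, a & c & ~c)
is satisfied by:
  {b: False, r: False, c: False}


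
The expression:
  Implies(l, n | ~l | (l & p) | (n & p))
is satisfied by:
  {n: True, p: True, l: False}
  {n: True, l: False, p: False}
  {p: True, l: False, n: False}
  {p: False, l: False, n: False}
  {n: True, p: True, l: True}
  {n: True, l: True, p: False}
  {p: True, l: True, n: False}


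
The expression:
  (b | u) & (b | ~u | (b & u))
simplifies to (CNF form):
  b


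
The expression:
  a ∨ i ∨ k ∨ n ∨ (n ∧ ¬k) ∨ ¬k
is always true.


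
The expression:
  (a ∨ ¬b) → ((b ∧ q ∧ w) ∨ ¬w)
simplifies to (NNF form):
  (b ∧ q) ∨ (b ∧ ¬a) ∨ ¬w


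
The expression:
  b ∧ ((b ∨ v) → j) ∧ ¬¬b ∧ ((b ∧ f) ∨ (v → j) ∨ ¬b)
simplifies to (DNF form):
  b ∧ j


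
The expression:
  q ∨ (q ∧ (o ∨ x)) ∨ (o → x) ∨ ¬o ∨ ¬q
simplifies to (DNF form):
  True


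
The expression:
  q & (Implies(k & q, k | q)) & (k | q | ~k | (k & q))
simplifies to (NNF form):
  q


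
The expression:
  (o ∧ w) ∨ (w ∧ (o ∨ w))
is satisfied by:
  {w: True}


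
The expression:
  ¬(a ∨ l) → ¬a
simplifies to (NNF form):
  True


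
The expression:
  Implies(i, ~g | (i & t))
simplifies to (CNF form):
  t | ~g | ~i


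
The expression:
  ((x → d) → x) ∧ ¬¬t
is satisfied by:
  {t: True, x: True}


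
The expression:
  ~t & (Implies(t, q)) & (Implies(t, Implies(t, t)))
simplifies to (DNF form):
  ~t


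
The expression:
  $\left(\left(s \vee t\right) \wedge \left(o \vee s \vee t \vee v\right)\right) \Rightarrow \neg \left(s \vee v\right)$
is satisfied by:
  {v: False, s: False, t: False}
  {t: True, v: False, s: False}
  {v: True, t: False, s: False}


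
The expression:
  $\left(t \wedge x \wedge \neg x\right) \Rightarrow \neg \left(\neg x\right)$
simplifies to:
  $\text{True}$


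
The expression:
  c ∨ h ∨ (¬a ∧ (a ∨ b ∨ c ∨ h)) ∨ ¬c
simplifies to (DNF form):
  True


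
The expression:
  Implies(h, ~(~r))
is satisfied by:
  {r: True, h: False}
  {h: False, r: False}
  {h: True, r: True}


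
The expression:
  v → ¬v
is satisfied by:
  {v: False}


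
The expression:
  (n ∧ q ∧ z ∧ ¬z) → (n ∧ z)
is always true.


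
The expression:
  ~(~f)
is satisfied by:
  {f: True}


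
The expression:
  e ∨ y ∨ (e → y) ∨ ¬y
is always true.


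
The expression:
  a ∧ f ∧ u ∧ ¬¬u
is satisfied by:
  {a: True, u: True, f: True}


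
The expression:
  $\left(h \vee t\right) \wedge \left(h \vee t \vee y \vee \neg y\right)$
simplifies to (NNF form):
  $h \vee t$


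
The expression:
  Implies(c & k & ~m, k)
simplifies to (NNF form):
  True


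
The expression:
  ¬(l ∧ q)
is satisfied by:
  {l: False, q: False}
  {q: True, l: False}
  {l: True, q: False}


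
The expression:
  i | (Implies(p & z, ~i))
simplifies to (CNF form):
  True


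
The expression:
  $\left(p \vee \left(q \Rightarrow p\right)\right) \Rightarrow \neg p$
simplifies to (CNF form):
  $\neg p$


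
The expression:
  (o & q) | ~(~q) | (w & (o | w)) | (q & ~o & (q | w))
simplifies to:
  q | w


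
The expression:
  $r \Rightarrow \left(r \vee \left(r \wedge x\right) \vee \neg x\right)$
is always true.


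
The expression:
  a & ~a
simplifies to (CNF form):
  False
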